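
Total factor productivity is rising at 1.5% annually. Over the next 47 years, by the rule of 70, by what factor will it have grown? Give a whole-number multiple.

approximately 2 times

70/1.5 ≈ 46.67 years per doubling.
47 years fits 1 doubling: 2^1 = 2.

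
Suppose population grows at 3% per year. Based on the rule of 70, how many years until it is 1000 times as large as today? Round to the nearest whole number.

≈ 233 years

At 3% it doubles every 70/3 ≈ 23.33 years.
1000× is log₂ 1000 ≈ 9.97 doublings, so ≈ 9.97 × 23.33 = 233 years.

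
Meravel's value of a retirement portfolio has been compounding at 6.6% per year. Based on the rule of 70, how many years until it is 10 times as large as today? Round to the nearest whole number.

At 6.6% it doubles every 70/6.6 ≈ 10.61 years.
10× is log₂ 10 ≈ 3.32 doublings, so ≈ 3.32 × 10.61 = 35 years.

≈ 35 years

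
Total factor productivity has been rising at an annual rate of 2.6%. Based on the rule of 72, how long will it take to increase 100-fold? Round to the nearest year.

At 2.6% it doubles every 72/2.6 ≈ 27.69 years.
100× is log₂ 100 ≈ 6.64 doublings, so ≈ 6.64 × 27.69 = 184 years.

approximately 184 years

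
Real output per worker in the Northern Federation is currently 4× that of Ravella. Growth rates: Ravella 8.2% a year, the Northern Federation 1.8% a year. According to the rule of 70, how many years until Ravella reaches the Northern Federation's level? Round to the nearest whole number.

The growth-rate gap is 8.2% − 1.8% = 6.4 percentage points.
So the ratio between them halves every 70/6.4 ≈ 10.94 years.
A 4× gap closes after 2 halvings: 2 × 10.94 ≈ 22 years.

22 years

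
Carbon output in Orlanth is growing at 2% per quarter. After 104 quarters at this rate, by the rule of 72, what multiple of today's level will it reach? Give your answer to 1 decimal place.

about 7.4 times

Doubles every ≈ 36.00 quarters (72/2).
104 quarters is 2.89 doublings; 2^2.89 ≈ 7.4×.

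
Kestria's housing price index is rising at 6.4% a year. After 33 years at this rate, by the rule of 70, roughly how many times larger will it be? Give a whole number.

At 6.4% one doubling takes ≈ 10.94 years; 33 years is 3 of them, so ×8.

roughly 8 times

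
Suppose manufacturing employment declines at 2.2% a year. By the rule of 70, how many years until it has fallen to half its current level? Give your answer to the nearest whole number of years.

roughly 32 years

The rule works in reverse for decay: 70/2.2 ≈ 31.82 years to halve.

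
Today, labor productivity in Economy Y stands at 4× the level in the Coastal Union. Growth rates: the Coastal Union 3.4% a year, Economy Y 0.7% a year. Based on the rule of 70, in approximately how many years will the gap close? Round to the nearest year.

≈ 52 years

the Coastal Union gains on Economy Y at 3.4% − 0.7% = 2.7 points a year.
At that relative rate the gap halves every 70/2.7 ≈ 25.93 years.
A 4× gap closes after 2 halvings: 2 × 25.93 ≈ 52 years.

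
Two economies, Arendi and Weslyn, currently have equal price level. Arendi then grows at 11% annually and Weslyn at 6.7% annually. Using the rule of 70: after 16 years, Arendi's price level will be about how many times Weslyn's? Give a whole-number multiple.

approximately 2 times

Rate gap = 11% − 6.7% = 4.3 points.
The ratio doubles every 70/4.3 ≈ 16.28 years.
16/16.28 ≈ 0.98 doublings → ratio ≈ 2^0.98 ≈ 2.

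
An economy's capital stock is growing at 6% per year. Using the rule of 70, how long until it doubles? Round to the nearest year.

about 12 years

70/6 ≈ 11.67, so it doubles roughly every 12 years.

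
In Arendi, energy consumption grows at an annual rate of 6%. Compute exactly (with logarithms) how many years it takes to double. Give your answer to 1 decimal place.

11.9 years

t = ln(2) / ln(1 + 0.06) = 0.6931 / 0.058269 ≈ 11.89.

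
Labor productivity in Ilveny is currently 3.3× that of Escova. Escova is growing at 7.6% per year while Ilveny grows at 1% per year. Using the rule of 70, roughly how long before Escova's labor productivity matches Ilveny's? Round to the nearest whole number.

Escova gains on Ilveny at 7.6% − 1% = 6.6 points a year.
At that relative rate the gap halves every 70/6.6 ≈ 10.61 years.
A 3.3× gap takes log₂(3.3) ≈ 1.72 halvings to close: 1.72 × 10.61 ≈ 18 years.

about 18 years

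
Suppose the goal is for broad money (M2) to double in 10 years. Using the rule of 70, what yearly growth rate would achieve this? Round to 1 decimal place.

70 / 10 ≈ 7.00, so about 7.0% per year.

around 7.0% per year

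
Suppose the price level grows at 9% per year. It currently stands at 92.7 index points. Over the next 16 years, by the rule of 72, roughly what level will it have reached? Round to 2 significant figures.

around 370 index points

Doubling time ≈ 72/9 = 8.00 years.
16 years is 16/8.00 ≈ 2.00 doublings, a factor of 2^2.00 ≈ 4.00.
92.7 × 4.00 ≈ 370 index points.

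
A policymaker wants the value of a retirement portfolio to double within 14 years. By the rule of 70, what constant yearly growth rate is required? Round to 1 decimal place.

70 / 14 ≈ 5.00, so about 5.0% per year.

≈ 5.0%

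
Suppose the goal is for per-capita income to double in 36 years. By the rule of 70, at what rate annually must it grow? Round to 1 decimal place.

70 / 36 ≈ 1.94, so about 1.9% annually.

approximately 1.9%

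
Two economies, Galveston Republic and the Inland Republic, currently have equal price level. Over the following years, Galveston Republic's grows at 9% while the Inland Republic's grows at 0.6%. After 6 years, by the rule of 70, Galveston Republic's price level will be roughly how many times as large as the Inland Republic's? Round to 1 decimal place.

about 1.6 times

Only the 8.4-point difference matters.
70/8.4 ≈ 8.33 years per doubling of the ratio; 6 years gives 0.72 doublings, so ≈ 1.6×.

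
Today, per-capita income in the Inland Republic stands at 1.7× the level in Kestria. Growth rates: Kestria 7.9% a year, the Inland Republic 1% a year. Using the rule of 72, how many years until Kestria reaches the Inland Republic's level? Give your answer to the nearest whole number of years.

The growth-rate gap is 7.9% − 1% = 6.9 percentage points.
So the ratio between them halves every 72/6.9 ≈ 10.43 years.
A 1.7× gap takes log₂(1.7) ≈ 0.77 halvings to close: 0.77 × 10.43 ≈ 8 years.

roughly 8 years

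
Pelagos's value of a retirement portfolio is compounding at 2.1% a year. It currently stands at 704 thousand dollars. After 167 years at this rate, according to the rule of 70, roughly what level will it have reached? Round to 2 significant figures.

approximately 23000 thousand dollars

It doubles every 70/2.1 ≈ 33.33 years, so 167 years is 5.01 doublings.
2^5.01 ≈ 32.22; 704 × 32.22 ≈ 23000 thousand dollars.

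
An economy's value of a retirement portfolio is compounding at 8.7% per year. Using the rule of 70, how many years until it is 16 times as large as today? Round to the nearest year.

Doubling time ≈ 70/8.7 = 8.05 years.
16 = 2^4, so 4 doublings → 32 years.

approximately 32 years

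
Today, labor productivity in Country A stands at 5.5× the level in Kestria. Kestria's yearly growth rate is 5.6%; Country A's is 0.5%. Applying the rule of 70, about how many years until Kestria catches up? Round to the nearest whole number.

≈ 34 years

Kestria gains on Country A at 5.6% − 0.5% = 5.1 points a year.
At that relative rate the gap halves every 70/5.1 ≈ 13.73 years.
A 5.5× gap takes log₂(5.5) ≈ 2.46 halvings to close: 2.46 × 13.73 ≈ 34 years.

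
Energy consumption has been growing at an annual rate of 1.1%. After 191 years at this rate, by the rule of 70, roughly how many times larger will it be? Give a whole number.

At 1.1% one doubling takes ≈ 63.64 years; 191 years is 3 of them, so ×8.

about 8 times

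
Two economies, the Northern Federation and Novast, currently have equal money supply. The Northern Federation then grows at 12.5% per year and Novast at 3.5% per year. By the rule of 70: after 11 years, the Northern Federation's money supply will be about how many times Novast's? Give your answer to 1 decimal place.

2.7 times

Only the 9-point difference matters.
70/9 ≈ 7.78 years per doubling of the ratio; 11 years gives 1.41 doublings, so ≈ 2.7×.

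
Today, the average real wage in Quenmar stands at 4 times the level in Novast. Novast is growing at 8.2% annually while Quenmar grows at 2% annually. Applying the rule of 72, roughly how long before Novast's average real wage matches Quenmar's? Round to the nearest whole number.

23 years

The growth-rate gap is 8.2% − 2% = 6.2 percentage points.
So the ratio between them halves every 72/6.2 ≈ 11.61 years.
A 4 times gap closes after 2 halvings: 2 × 11.61 ≈ 23 years.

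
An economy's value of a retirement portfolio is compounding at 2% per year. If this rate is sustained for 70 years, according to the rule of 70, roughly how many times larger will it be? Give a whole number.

At 2% one doubling takes ≈ 35.00 years; 70 years is 2 of them, so ×4.

4 times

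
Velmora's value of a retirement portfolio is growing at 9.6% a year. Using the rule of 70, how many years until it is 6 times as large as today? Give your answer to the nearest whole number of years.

roughly 19 years

Doubling time ≈ 70/9.6 = 7.29 years.
6× is log₂ 6 ≈ 2.58 doublings, so ≈ 2.58 × 7.29 = 19 years.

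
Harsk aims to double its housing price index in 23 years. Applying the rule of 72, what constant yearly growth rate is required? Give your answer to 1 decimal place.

roughly 3.1%

72 / 23 ≈ 3.13, so about 3.1% per year.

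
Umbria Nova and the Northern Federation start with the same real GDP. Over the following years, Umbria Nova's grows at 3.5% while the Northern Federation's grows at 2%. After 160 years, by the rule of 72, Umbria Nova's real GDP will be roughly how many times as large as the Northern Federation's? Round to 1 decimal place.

Rate gap = 3.5% − 2% = 1.5 points.
The ratio doubles every 72/1.5 ≈ 48.00 years.
160/48.00 ≈ 3.33 doublings → ratio ≈ 2^3.33 ≈ 10.1.

10.1 times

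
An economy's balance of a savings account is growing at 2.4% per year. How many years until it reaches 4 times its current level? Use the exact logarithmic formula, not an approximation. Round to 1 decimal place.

t = ln(4) / ln(1 + 0.024) = 1.3863 / 0.023717 ≈ 58.45.

58.5 years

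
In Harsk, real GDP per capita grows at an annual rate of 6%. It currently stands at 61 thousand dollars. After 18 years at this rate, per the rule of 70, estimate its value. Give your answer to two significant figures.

Doubling time ≈ 70/6 = 11.67 years.
18 years is 18/11.67 ≈ 1.54 doublings, a factor of 2^1.54 ≈ 2.91.
61 × 2.91 ≈ 180 thousand dollars.

around 180 thousand dollars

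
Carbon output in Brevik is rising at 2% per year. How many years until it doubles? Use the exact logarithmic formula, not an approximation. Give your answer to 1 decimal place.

t = ln(2) / ln(1 + 0.02) = 0.6931 / 0.019803 ≈ 35.00.

35.0 years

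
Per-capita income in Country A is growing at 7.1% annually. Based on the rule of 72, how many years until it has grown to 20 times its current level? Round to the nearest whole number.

One doubling takes 72/7.1 = 10.14 years.
Reaching 20× takes log₂(20) ≈ 4.32 doublings.
4.32 × 10.14 ≈ 44 years.

about 44 years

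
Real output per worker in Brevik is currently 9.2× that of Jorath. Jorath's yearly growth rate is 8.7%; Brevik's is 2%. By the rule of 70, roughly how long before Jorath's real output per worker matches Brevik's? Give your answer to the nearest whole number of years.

≈ 33 years

What matters is the difference: 6.7 pp.
Rule of 70 on the gap: the ratio halves every 70/6.7 ≈ 10.45 years.
A 9.2× gap takes log₂(9.2) ≈ 3.20 halvings to close: 3.20 × 10.45 ≈ 33 years.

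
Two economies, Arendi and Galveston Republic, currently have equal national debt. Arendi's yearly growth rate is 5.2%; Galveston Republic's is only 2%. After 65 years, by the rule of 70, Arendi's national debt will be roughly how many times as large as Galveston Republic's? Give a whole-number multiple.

≈ 8 times

Only the 3.2-point difference matters.
70/3.2 ≈ 21.88 years per doubling of the ratio; 65 years gives 2.97 doublings, so ≈ 8×.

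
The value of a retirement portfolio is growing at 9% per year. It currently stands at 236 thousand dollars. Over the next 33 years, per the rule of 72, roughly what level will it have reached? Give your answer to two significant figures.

≈ 4100 thousand dollars

Doubling time ≈ 72/9 = 8.00 years.
33 years is 33/8.00 ≈ 4.13 doublings, a factor of 2^4.13 ≈ 17.51.
236 × 17.51 ≈ 4100 thousand dollars.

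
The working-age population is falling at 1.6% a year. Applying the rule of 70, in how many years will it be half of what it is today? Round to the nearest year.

The rule works in reverse for decay: 70/1.6 ≈ 43.75 years to halve.

around 44 years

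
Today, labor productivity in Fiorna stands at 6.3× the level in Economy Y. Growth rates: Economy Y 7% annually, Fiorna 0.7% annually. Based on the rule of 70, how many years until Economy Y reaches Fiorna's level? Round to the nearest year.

What matters is the difference: 6.3 pp.
Rule of 70 on the gap: the ratio halves every 70/6.3 ≈ 11.11 years.
A 6.3× gap takes log₂(6.3) ≈ 2.66 halvings to close: 2.66 × 11.11 ≈ 30 years.

about 30 years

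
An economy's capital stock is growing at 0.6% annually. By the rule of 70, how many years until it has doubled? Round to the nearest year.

70/0.6 ≈ 116.67, so it doubles roughly every 117 years.

117 years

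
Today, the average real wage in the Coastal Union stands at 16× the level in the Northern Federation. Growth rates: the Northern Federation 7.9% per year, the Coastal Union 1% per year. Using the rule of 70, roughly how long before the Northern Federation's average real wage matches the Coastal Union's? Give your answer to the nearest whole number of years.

≈ 41 years

the Northern Federation gains on the Coastal Union at 7.9% − 1% = 6.9 points a year.
At that relative rate the gap halves every 70/6.9 ≈ 10.14 years.
A 16× gap closes after 4 halvings: 4 × 10.14 ≈ 41 years.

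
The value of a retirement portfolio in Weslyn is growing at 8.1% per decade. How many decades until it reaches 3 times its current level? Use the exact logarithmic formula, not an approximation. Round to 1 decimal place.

14.1 decades

t = ln(3) / ln(1 + 0.081) = 1.0986 / 0.077887 ≈ 14.11.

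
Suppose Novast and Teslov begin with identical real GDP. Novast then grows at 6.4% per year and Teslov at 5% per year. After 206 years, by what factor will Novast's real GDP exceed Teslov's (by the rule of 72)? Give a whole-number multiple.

roughly 16 times

Only the 1.4-point difference matters.
72/1.4 ≈ 51.43 years per doubling of the ratio; 206 years gives 4.01 doublings, so ≈ 16×.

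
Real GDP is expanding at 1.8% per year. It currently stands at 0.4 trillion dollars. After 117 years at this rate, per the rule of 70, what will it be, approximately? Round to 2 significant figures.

Doubling time ≈ 70/1.8 = 38.89 years.
117 years is 117/38.89 ≈ 3.01 doublings, a factor of 2^3.01 ≈ 8.06.
0.4 × 8.06 ≈ 3.2 trillion dollars.

roughly 3.2 trillion dollars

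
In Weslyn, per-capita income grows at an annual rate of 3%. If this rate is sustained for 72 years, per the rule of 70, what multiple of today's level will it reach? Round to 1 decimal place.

about 8.5 times

Doubles every ≈ 23.33 years (70/3).
72 years is 3.09 doublings; 2^3.09 ≈ 8.5×.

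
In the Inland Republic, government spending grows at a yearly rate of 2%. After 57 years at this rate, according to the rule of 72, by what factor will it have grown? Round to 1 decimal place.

around 3.0 times

Doubling time ≈ 72/2 = 36.00 years.
57 years / 36.00 ≈ 1.58 doublings → factor 2^1.58 ≈ 3.0.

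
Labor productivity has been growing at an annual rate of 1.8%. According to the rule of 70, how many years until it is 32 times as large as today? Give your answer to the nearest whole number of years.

At 1.8% it doubles every 70/1.8 ≈ 38.89 years.
Getting to 32× needs 5 doublings: 5 × 38.89 ≈ 194 years.

194 years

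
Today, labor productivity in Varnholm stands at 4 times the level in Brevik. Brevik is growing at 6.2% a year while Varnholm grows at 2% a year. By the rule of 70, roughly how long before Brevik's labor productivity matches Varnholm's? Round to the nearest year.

What matters is the difference: 4.2 pp.
Rule of 70 on the gap: the ratio halves every 70/4.2 ≈ 16.67 years.
A 4 times gap closes after 2 halvings: 2 × 16.67 ≈ 33 years.

≈ 33 years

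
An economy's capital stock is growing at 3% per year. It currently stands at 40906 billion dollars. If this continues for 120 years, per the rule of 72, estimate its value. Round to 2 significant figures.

≈ 1300000 billion dollars

It doubles every 72/3 ≈ 24.00 years, so 120 years is 5.00 doublings.
2^5.00 ≈ 32.00; 40906 × 32.00 ≈ 1300000 billion dollars.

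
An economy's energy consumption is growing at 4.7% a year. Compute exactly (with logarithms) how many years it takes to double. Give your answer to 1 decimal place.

15.1 years

t = ln(2) / ln(1 + 0.047) = 0.6931 / 0.045929 ≈ 15.09.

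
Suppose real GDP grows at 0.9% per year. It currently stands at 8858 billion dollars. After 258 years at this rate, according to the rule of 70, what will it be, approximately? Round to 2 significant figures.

approximately 88000 billion dollars

Doubling time ≈ 70/0.9 = 77.78 years.
258 years is 258/77.78 ≈ 3.32 doublings, a factor of 2^3.32 ≈ 9.99.
8858 × 9.99 ≈ 88000 billion dollars.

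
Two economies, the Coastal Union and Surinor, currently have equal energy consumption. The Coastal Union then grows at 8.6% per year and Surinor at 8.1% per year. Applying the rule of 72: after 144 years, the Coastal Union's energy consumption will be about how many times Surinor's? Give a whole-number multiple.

≈ 2 times

Rate gap = 8.6% − 8.1% = 0.5 points.
The ratio doubles every 72/0.5 ≈ 144.00 years.
144/144.00 ≈ 1.00 doublings → ratio ≈ 2^1.00 ≈ 2.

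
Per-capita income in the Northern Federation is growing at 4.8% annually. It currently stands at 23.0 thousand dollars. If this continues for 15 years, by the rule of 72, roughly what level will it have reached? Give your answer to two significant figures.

It doubles every 72/4.8 ≈ 15.00 years, so 15 years is 1.00 doublings.
2^1.00 ≈ 2.00; 23.0 × 2.00 ≈ 46 thousand dollars.

around 46 thousand dollars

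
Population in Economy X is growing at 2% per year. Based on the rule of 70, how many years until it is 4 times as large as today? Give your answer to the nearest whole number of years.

One doubling takes 70/2 = 35.00 years.
4× is 2 doublings, so 2 × 35.00 ≈ 70 years.

≈ 70 years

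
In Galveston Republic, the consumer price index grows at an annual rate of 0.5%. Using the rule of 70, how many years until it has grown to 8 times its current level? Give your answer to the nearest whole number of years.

≈ 420 years

One doubling takes 70/0.5 = 140.00 years.
Getting to 8× needs 3 doublings: 3 × 140.00 ≈ 420 years.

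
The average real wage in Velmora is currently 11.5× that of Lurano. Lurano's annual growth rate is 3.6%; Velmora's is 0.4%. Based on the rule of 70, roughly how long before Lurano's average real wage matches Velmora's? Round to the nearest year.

The growth-rate gap is 3.6% − 0.4% = 3.2 percentage points.
So the ratio between them halves every 70/3.2 ≈ 21.88 years.
An 11.5× gap takes log₂(11.5) ≈ 3.52 halvings to close: 3.52 × 21.88 ≈ 77 years.

approximately 77 years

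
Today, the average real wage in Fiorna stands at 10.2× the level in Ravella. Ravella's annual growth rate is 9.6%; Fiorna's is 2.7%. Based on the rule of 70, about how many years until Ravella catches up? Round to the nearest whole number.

about 34 years

Ravella gains on Fiorna at 9.6% − 2.7% = 6.9 points a year.
At that relative rate the gap halves every 70/6.9 ≈ 10.14 years.
A 10.2× gap takes log₂(10.2) ≈ 3.35 halvings to close: 3.35 × 10.14 ≈ 34 years.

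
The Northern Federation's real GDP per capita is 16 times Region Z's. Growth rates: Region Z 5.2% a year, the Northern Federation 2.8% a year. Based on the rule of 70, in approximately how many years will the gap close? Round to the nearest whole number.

about 117 years

What matters is the difference: 2.4 pp.
Rule of 70 on the gap: the ratio halves every 70/2.4 ≈ 29.17 years.
A 16 times gap closes after 4 halvings: 4 × 29.17 ≈ 117 years.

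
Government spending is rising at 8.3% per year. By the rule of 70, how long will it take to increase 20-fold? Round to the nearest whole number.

36 years

One doubling takes 70/8.3 = 8.43 years.
Reaching 20× takes log₂(20) ≈ 4.32 doublings.
4.32 × 8.43 ≈ 36 years.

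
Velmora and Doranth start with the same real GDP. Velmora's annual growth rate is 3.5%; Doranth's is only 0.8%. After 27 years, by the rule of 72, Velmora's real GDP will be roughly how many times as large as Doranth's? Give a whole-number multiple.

≈ 2 times

Only the 2.7-point difference matters.
72/2.7 ≈ 26.67 years per doubling of the ratio; 27 years gives 1.01 doublings, so ≈ 2×.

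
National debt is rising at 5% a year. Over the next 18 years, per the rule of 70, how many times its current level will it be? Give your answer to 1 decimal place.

Doubles every ≈ 14.00 years (70/5).
18 years is 1.29 doublings; 2^1.29 ≈ 2.4×.

about 2.4 times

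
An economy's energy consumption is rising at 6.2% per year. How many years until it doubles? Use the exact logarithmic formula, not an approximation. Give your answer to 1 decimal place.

t = ln(2) / ln(1 + 0.062) = 0.6931 / 0.060154 ≈ 11.52.

11.5 years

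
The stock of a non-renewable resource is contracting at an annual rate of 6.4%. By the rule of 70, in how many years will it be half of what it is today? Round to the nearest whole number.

approximately 11 years

The rule works in reverse for decay: 70/6.4 ≈ 10.94 years to halve.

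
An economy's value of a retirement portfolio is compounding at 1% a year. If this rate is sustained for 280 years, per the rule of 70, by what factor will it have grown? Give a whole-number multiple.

16 times

At 1% one doubling takes ≈ 70.00 years; 280 years is 4 of them, so ×16.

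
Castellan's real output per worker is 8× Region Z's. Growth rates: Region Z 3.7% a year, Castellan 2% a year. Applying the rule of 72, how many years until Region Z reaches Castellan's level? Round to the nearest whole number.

≈ 127 years

The growth-rate gap is 3.7% − 2% = 1.7 percentage points.
So the ratio between them halves every 72/1.7 ≈ 42.35 years.
An 8× gap closes after 3 halvings: 3 × 42.35 ≈ 127 years.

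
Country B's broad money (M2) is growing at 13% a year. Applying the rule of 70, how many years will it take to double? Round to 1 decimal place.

At 13%, doubling takes about 70/13 = 5.38 years.

approximately 5.4 years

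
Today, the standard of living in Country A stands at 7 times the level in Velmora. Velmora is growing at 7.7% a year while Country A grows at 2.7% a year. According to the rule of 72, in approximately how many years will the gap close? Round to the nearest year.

40 years

Velmora gains on Country A at 7.7% − 2.7% = 5 points a year.
At that relative rate the gap halves every 72/5 ≈ 14.40 years.
A 7 times gap takes log₂(7) ≈ 2.81 halvings to close: 2.81 × 14.40 ≈ 40 years.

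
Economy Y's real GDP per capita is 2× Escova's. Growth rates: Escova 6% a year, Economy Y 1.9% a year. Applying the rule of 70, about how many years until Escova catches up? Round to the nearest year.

The growth-rate gap is 6% − 1.9% = 4.1 percentage points.
So the ratio between them halves every 70/4.1 ≈ 17.07 years.
A 2× gap closes after 1 halving: 1 × 17.07 ≈ 17 years.

about 17 years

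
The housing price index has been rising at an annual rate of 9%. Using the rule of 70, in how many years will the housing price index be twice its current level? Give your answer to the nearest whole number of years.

≈ 8 years

Doubling time ≈ 70 / 9 = 7.78 years.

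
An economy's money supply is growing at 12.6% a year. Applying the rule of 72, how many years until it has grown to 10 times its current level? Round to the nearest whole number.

Doubling time ≈ 72/12.6 = 5.71 years.
Reaching 10× takes log₂(10) ≈ 3.32 doublings.
3.32 × 5.71 ≈ 19 years.

roughly 19 years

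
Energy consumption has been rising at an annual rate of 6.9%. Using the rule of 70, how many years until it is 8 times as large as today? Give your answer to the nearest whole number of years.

Doubling time ≈ 70/6.9 = 10.14 years.
8× is 3 doublings, so 3 × 10.14 ≈ 30 years.

about 30 years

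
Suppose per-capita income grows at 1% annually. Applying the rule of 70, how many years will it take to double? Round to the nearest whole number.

Doubling time ≈ 70 / 1 = 70.00 years.

approximately 70 years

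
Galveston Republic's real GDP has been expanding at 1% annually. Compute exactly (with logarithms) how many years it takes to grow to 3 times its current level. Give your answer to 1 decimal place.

110.4 years

t = ln(3) / ln(1 + 0.01) = 1.0986 / 0.009950 ≈ 110.41.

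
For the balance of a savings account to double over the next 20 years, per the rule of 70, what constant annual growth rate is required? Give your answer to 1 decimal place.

70 / 20 ≈ 3.50, so about 3.5% annually.

about 3.5%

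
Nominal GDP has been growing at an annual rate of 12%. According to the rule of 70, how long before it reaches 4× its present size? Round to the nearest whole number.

One doubling takes 70/12 = 5.83 years.
4 = 2^2, so 2 doublings → 12 years.

around 12 years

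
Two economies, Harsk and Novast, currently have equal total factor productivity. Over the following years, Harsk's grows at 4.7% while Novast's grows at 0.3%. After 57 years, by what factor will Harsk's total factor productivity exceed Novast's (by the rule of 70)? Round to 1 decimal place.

Rate gap = 4.7% − 0.3% = 4.4 points.
The ratio doubles every 70/4.4 ≈ 15.91 years.
57/15.91 ≈ 3.58 doublings → ratio ≈ 2^3.58 ≈ 12.0.

approximately 12.0 times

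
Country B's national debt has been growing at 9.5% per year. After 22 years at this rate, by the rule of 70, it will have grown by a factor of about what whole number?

around 8 times

Doubling time ≈ 70/9.5 = 7.37 years.
22/7.37 ≈ 3 doublings, so about 2^3 = 8×.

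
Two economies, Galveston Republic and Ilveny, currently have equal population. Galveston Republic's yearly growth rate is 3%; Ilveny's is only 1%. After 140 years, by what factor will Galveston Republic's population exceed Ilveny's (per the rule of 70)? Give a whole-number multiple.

approximately 16 times

Only the 2-point difference matters.
70/2 ≈ 35.00 years per doubling of the ratio; 140 years gives 4.00 doublings, so ≈ 16×.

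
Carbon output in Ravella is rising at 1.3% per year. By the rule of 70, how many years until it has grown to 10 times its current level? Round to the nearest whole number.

about 179 years

One doubling takes 70/1.3 = 53.85 years.
10× is log₂ 10 ≈ 3.32 doublings, so ≈ 3.32 × 53.85 = 179 years.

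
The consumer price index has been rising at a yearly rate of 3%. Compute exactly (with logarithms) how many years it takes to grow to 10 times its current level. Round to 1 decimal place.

77.9 years

t = ln(10) / ln(1 + 0.03) = 2.3026 / 0.029559 ≈ 77.90.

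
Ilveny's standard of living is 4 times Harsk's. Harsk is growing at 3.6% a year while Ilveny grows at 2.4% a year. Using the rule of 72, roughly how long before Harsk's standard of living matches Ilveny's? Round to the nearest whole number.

approximately 120 years

What matters is the difference: 1.2 pp.
Rule of 72 on the gap: the ratio halves every 72/1.2 ≈ 60.00 years.
A 4 times gap closes after 2 halvings: 2 × 60.00 ≈ 120 years.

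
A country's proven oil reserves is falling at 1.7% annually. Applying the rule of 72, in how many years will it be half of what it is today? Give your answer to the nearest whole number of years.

roughly 42 years

The rule works in reverse for decay: 72/1.7 ≈ 42.35 years to halve.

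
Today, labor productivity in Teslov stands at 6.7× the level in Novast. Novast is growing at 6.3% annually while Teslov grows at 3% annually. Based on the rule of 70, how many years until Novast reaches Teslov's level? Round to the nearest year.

What matters is the difference: 3.3 pp.
Rule of 70 on the gap: the ratio halves every 70/3.3 ≈ 21.21 years.
A 6.7× gap takes log₂(6.7) ≈ 2.74 halvings to close: 2.74 × 21.21 ≈ 58 years.

≈ 58 years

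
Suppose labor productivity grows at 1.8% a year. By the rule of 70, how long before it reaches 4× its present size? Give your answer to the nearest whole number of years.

At 1.8% it doubles every 70/1.8 ≈ 38.89 years.
4 = 2^2, so 2 doublings → 78 years.

around 78 years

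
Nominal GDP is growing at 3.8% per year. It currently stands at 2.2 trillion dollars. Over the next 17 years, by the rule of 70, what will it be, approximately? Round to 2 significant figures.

4.2 trillion dollars

Doubling time ≈ 70/3.8 = 18.42 years.
17 years is 17/18.42 ≈ 0.92 doublings, a factor of 2^0.92 ≈ 1.89.
2.2 × 1.89 ≈ 4.2 trillion dollars.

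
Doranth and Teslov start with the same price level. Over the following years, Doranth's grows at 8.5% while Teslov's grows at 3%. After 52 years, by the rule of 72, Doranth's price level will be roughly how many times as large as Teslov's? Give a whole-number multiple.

Only the 5.5-point difference matters.
72/5.5 ≈ 13.09 years per doubling of the ratio; 52 years gives 3.97 doublings, so ≈ 16×.

16 times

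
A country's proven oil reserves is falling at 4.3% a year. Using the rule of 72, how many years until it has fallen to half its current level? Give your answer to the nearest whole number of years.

around 17 years

The rule works in reverse for decay: 72/4.3 ≈ 16.74 years to halve.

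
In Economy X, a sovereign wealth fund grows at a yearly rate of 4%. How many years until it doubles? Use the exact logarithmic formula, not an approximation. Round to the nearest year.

t = ln(2) / ln(1 + 0.04) = 0.6931 / 0.039221 ≈ 17.67.
≈ 18 years.

18 years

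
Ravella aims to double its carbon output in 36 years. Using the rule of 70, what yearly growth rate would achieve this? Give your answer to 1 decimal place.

70 / 36 ≈ 1.94, so about 1.9% per year.

1.9% per year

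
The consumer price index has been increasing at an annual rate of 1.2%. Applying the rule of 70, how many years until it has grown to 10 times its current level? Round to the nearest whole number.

One doubling takes 70/1.2 = 58.33 years.
10× is log₂ 10 ≈ 3.32 doublings, so ≈ 3.32 × 58.33 = 194 years.

194 years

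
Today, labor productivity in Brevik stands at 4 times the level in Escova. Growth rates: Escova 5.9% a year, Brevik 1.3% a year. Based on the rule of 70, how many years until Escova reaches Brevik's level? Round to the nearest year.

30 years

What matters is the difference: 4.6 pp.
Rule of 70 on the gap: the ratio halves every 70/4.6 ≈ 15.22 years.
A 4 times gap closes after 2 halvings: 2 × 15.22 ≈ 30 years.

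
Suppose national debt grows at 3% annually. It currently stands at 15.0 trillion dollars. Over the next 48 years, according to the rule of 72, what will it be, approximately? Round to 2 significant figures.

It doubles every 72/3 ≈ 24.00 years, so 48 years is 2.00 doublings.
2^2.00 ≈ 4.00; 15.0 × 4.00 ≈ 60 trillion dollars.

60 trillion dollars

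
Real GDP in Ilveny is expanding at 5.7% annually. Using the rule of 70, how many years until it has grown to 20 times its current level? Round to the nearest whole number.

around 53 years

Doubling time ≈ 70/5.7 = 12.28 years.
Reaching 20× takes log₂(20) ≈ 4.32 doublings.
4.32 × 12.28 ≈ 53 years.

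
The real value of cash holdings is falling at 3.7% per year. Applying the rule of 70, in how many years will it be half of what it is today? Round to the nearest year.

roughly 19 years

Falling at 3.7%, it halves about every 70/3.7 = 18.92 years.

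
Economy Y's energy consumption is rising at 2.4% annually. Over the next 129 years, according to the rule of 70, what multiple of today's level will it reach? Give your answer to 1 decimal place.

Doubles every ≈ 29.17 years (70/2.4).
129 years is 4.42 doublings; 2^4.42 ≈ 21.4×.

21.4 times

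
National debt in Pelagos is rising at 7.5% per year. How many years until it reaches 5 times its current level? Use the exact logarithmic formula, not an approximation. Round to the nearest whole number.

t = ln(5) / ln(1 + 0.075) = 1.6094 / 0.072321 ≈ 22.25.
≈ 22 years.

22 years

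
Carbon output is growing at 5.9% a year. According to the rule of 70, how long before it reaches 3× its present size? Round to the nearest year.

about 19 years

Doubling time ≈ 70/5.9 = 11.86 years.
Reaching 3× takes log₂(3) ≈ 1.58 doublings.
1.58 × 11.86 ≈ 19 years.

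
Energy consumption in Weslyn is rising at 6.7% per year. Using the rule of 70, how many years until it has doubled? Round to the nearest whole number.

approximately 10 years

At 6.7%, doubling takes about 70/6.7 = 10.45 years.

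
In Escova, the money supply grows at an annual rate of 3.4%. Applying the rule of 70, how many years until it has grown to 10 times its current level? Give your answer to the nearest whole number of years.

approximately 68 years

One doubling takes 70/3.4 = 20.59 years.
10× is log₂ 10 ≈ 3.32 doublings, so ≈ 3.32 × 20.59 = 68 years.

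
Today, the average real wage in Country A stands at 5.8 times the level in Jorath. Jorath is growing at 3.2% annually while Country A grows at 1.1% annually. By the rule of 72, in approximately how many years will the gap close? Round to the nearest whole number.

87 years

The growth-rate gap is 3.2% − 1.1% = 2.1 percentage points.
So the ratio between them halves every 72/2.1 ≈ 34.29 years.
A 5.8 times gap takes log₂(5.8) ≈ 2.54 halvings to close: 2.54 × 34.29 ≈ 87 years.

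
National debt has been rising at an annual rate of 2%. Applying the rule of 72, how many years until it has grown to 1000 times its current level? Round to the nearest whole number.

359 years

At 2% it doubles every 72/2 ≈ 36.00 years.
1000× is log₂ 1000 ≈ 9.97 doublings, so ≈ 9.97 × 36.00 = 359 years.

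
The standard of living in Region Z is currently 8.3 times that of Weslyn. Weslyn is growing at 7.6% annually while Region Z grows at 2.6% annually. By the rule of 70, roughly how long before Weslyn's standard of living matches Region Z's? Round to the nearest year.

The growth-rate gap is 7.6% − 2.6% = 5 percentage points.
So the ratio between them halves every 70/5 ≈ 14.00 years.
An 8.3 times gap takes log₂(8.3) ≈ 3.05 halvings to close: 3.05 × 14.00 ≈ 43 years.

≈ 43 years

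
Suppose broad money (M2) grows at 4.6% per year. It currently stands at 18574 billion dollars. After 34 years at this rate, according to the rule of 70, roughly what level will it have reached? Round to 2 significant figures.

about 87000 billion dollars

Doubling time ≈ 70/4.6 = 15.22 years.
34 years is 34/15.22 ≈ 2.23 doublings, a factor of 2^2.23 ≈ 4.69.
18574 × 4.69 ≈ 87000 billion dollars.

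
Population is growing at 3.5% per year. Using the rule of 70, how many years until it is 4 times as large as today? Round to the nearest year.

Doubling time ≈ 70/3.5 = 20.00 years.
4 = 2^2, so 2 doublings → 40 years.

about 40 years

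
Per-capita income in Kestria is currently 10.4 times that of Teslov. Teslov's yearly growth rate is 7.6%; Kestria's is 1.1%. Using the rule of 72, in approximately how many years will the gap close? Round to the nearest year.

Teslov gains on Kestria at 7.6% − 1.1% = 6.5 points a year.
At that relative rate the gap halves every 72/6.5 ≈ 11.08 years.
A 10.4 times gap takes log₂(10.4) ≈ 3.38 halvings to close: 3.38 × 11.08 ≈ 37 years.

roughly 37 years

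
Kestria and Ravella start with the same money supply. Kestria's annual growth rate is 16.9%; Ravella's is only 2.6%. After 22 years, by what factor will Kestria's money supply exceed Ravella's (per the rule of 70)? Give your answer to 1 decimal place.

22.5 times

Only the 14.3-point difference matters.
70/14.3 ≈ 4.90 years per doubling of the ratio; 22 years gives 4.49 doublings, so ≈ 22.5×.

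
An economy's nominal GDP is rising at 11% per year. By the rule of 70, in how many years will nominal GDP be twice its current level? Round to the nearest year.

approximately 6 years

70/11 ≈ 6.36, so it doubles roughly every 6 years.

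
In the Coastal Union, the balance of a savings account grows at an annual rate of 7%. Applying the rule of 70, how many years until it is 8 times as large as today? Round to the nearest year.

around 30 years

At 7% it doubles every 70/7 ≈ 10.00 years.
Getting to 8× needs 3 doublings: 3 × 10.00 ≈ 30 years.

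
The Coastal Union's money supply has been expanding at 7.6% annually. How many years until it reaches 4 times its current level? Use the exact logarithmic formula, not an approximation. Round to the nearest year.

t = ln(4) / ln(1 + 0.076) = 1.3863 / 0.073250 ≈ 18.93.
≈ 19 years.

19 years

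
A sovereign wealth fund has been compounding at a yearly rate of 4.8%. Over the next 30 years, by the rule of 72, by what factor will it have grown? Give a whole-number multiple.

72/4.8 ≈ 15.00 years per doubling.
30 years fits 2 doublings: 2^2 = 4.

4 times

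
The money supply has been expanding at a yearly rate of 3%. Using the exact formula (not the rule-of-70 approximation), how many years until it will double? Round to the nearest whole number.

t = ln(2) / ln(1 + 0.03) = 0.6931 / 0.029559 ≈ 23.45.
≈ 23 years.

23 years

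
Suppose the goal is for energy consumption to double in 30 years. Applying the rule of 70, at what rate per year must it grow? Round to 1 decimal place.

2.3%

70 / 30 ≈ 2.33, so about 2.3% per year.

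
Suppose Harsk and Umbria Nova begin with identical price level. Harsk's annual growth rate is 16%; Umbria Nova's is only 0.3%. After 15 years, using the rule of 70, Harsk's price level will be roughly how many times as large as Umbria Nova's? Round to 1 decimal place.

around 10.3 times

Rate gap = 16% − 0.3% = 15.7 points.
The ratio doubles every 70/15.7 ≈ 4.46 years.
15/4.46 ≈ 3.36 doublings → ratio ≈ 2^3.36 ≈ 10.3.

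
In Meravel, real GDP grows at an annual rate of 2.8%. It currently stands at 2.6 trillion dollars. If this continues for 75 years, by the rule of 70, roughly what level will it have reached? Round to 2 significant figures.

Doubling time ≈ 70/2.8 = 25.00 years.
75 years is 75/25.00 ≈ 3.00 doublings, a factor of 2^3.00 ≈ 8.00.
2.6 × 8.00 ≈ 21 trillion dollars.

about 21 trillion dollars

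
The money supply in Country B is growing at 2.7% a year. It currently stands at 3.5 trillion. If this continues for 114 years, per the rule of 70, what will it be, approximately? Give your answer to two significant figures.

Doubling time ≈ 70/2.7 = 25.93 years.
114 years is 114/25.93 ≈ 4.40 doublings, a factor of 2^4.40 ≈ 21.11.
3.5 × 21.11 ≈ 74 trillion.

around 74 trillion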